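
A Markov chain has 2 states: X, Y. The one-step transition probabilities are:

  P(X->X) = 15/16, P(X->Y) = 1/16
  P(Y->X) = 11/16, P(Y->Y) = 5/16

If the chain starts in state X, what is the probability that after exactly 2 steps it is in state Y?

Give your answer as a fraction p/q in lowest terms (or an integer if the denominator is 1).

Computing P^2 by repeated multiplication:
P^1 =
  X: [15/16, 1/16]
  Y: [11/16, 5/16]
P^2 =
  X: [59/64, 5/64]
  Y: [55/64, 9/64]

(P^2)[X -> Y] = 5/64

Answer: 5/64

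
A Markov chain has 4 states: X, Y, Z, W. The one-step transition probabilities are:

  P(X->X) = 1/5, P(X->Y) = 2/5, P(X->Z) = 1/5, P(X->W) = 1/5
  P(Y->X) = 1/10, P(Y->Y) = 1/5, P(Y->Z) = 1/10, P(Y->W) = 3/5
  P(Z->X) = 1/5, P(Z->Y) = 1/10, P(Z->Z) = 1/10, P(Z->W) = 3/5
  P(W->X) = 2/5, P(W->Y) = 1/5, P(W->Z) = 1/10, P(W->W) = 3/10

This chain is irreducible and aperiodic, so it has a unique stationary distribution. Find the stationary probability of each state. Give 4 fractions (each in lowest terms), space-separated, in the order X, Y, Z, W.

Answer: 323/1277 304/1277 160/1277 490/1277

Derivation:
The stationary distribution satisfies pi = pi * P, i.e.:
  pi_X = 1/5*pi_X + 1/10*pi_Y + 1/5*pi_Z + 2/5*pi_W
  pi_Y = 2/5*pi_X + 1/5*pi_Y + 1/10*pi_Z + 1/5*pi_W
  pi_Z = 1/5*pi_X + 1/10*pi_Y + 1/10*pi_Z + 1/10*pi_W
  pi_W = 1/5*pi_X + 3/5*pi_Y + 3/5*pi_Z + 3/10*pi_W
with normalization: pi_X + pi_Y + pi_Z + pi_W = 1.

Using the first 3 balance equations plus normalization, the linear system A*pi = b is:
  [-4/5, 1/10, 1/5, 2/5] . pi = 0
  [2/5, -4/5, 1/10, 1/5] . pi = 0
  [1/5, 1/10, -9/10, 1/10] . pi = 0
  [1, 1, 1, 1] . pi = 1

Solving yields:
  pi_X = 323/1277
  pi_Y = 304/1277
  pi_Z = 160/1277
  pi_W = 490/1277

Verification (pi * P):
  323/1277*1/5 + 304/1277*1/10 + 160/1277*1/5 + 490/1277*2/5 = 323/1277 = pi_X  (ok)
  323/1277*2/5 + 304/1277*1/5 + 160/1277*1/10 + 490/1277*1/5 = 304/1277 = pi_Y  (ok)
  323/1277*1/5 + 304/1277*1/10 + 160/1277*1/10 + 490/1277*1/10 = 160/1277 = pi_Z  (ok)
  323/1277*1/5 + 304/1277*3/5 + 160/1277*3/5 + 490/1277*3/10 = 490/1277 = pi_W  (ok)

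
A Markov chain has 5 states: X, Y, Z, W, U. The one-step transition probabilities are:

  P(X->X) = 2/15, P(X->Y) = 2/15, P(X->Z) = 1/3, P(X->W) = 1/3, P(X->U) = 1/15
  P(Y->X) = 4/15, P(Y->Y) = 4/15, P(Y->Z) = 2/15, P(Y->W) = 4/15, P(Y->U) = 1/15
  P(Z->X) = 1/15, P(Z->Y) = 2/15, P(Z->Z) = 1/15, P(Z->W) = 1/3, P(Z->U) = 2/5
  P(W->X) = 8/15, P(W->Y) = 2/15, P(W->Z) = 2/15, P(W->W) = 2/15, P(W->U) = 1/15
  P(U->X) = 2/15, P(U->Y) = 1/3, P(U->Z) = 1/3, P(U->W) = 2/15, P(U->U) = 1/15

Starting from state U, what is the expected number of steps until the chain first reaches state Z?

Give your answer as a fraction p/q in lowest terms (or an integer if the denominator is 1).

Answer: 5910/1451

Derivation:
Let h_i = expected steps to first reach Z from state i.
Boundary: h_Z = 0.
First-step equations for the other states:
  h_X = 1 + 2/15*h_X + 2/15*h_Y + 1/3*h_Z + 1/3*h_W + 1/15*h_U
  h_Y = 1 + 4/15*h_X + 4/15*h_Y + 2/15*h_Z + 4/15*h_W + 1/15*h_U
  h_W = 1 + 8/15*h_X + 2/15*h_Y + 2/15*h_Z + 2/15*h_W + 1/15*h_U
  h_U = 1 + 2/15*h_X + 1/3*h_Y + 1/3*h_Z + 2/15*h_W + 1/15*h_U

Substituting h_Z = 0 and rearranging gives the linear system (I - Q) h = 1:
  [13/15, -2/15, -1/3, -1/15] . (h_X, h_Y, h_W, h_U) = 1
  [-4/15, 11/15, -4/15, -1/15] . (h_X, h_Y, h_W, h_U) = 1
  [-8/15, -2/15, 13/15, -1/15] . (h_X, h_Y, h_W, h_U) = 1
  [-2/15, -1/3, -2/15, 14/15] . (h_X, h_Y, h_W, h_U) = 1

Solving yields:
  h_X = 5850/1451
  h_Y = 7125/1451
  h_W = 6825/1451
  h_U = 5910/1451

Starting state is U, so the expected hitting time is h_U = 5910/1451.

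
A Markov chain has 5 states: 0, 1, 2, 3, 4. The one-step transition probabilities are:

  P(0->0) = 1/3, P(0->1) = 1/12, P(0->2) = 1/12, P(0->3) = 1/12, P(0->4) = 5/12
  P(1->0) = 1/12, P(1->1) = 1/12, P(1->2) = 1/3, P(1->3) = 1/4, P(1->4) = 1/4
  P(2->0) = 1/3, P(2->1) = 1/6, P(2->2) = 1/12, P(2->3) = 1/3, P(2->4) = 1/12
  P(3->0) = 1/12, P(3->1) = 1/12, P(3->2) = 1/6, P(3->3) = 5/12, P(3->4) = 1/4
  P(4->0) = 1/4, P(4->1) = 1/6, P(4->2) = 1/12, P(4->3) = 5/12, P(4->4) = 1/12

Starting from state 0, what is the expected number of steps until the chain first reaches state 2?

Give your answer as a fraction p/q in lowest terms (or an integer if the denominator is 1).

Answer: 9912/1321

Derivation:
Let h_i = expected steps to first reach 2 from state i.
Boundary: h_2 = 0.
First-step equations for the other states:
  h_0 = 1 + 1/3*h_0 + 1/12*h_1 + 1/12*h_2 + 1/12*h_3 + 5/12*h_4
  h_1 = 1 + 1/12*h_0 + 1/12*h_1 + 1/3*h_2 + 1/4*h_3 + 1/4*h_4
  h_3 = 1 + 1/12*h_0 + 1/12*h_1 + 1/6*h_2 + 5/12*h_3 + 1/4*h_4
  h_4 = 1 + 1/4*h_0 + 1/6*h_1 + 1/12*h_2 + 5/12*h_3 + 1/12*h_4

Substituting h_2 = 0 and rearranging gives the linear system (I - Q) h = 1:
  [2/3, -1/12, -1/12, -5/12] . (h_0, h_1, h_3, h_4) = 1
  [-1/12, 11/12, -1/4, -1/4] . (h_0, h_1, h_3, h_4) = 1
  [-1/12, -1/12, 7/12, -1/4] . (h_0, h_1, h_3, h_4) = 1
  [-1/4, -1/6, -5/12, 11/12] . (h_0, h_1, h_3, h_4) = 1

Solving yields:
  h_0 = 9912/1321
  h_1 = 7320/1321
  h_3 = 8784/1321
  h_4 = 9468/1321

Starting state is 0, so the expected hitting time is h_0 = 9912/1321.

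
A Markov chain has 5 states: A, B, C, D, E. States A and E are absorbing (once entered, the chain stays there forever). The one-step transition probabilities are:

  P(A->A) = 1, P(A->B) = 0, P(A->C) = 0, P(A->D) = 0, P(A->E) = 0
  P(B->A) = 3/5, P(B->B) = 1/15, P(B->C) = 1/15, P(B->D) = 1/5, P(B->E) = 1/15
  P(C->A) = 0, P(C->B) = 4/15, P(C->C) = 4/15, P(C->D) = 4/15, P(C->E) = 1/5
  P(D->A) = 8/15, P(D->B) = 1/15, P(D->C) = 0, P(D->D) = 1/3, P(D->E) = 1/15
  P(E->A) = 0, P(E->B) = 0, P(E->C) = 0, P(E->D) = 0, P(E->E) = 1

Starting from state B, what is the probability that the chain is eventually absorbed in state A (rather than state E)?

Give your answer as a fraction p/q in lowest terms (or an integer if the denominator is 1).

Let a_i = P(absorbed in A | start in state i).
Boundary conditions: a_A = 1, a_E = 0.
For each transient state i, a_i = sum_j P(i->j) * a_j:
  a_B = 3/5*a_A + 1/15*a_B + 1/15*a_C + 1/5*a_D + 1/15*a_E
  a_C = 0*a_A + 4/15*a_B + 4/15*a_C + 4/15*a_D + 1/5*a_E
  a_D = 8/15*a_A + 1/15*a_B + 0*a_C + 1/3*a_D + 1/15*a_E

Substituting a_A = 1 and a_E = 0, rearrange to (I - Q) a = r where r[i] = P(i -> A):
  [14/15, -1/15, -1/5] . (a_B, a_C, a_D) = 3/5
  [-4/15, 11/15, -4/15] . (a_B, a_C, a_D) = 0
  [-1/15, 0, 2/3] . (a_B, a_C, a_D) = 8/15

Solving yields:
  a_B = 1286/1463
  a_C = 940/1463
  a_D = 1299/1463

Starting state is B, so the absorption probability is a_B = 1286/1463.

Answer: 1286/1463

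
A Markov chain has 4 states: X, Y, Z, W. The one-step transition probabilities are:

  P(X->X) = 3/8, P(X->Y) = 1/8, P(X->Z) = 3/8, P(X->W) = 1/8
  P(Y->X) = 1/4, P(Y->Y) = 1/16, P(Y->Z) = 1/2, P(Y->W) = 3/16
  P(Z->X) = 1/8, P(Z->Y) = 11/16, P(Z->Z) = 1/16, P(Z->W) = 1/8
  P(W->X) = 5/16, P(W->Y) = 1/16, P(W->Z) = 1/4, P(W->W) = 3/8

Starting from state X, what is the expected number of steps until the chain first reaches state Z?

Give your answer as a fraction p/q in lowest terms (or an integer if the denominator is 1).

Answer: 1640/601

Derivation:
Let h_i = expected steps to first reach Z from state i.
Boundary: h_Z = 0.
First-step equations for the other states:
  h_X = 1 + 3/8*h_X + 1/8*h_Y + 3/8*h_Z + 1/8*h_W
  h_Y = 1 + 1/4*h_X + 1/16*h_Y + 1/2*h_Z + 3/16*h_W
  h_W = 1 + 5/16*h_X + 1/16*h_Y + 1/4*h_Z + 3/8*h_W

Substituting h_Z = 0 and rearranging gives the linear system (I - Q) h = 1:
  [5/8, -1/8, -1/8] . (h_X, h_Y, h_W) = 1
  [-1/4, 15/16, -3/16] . (h_X, h_Y, h_W) = 1
  [-5/16, -1/16, 5/8] . (h_X, h_Y, h_W) = 1

Solving yields:
  h_X = 1640/601
  h_Y = 1464/601
  h_W = 1928/601

Starting state is X, so the expected hitting time is h_X = 1640/601.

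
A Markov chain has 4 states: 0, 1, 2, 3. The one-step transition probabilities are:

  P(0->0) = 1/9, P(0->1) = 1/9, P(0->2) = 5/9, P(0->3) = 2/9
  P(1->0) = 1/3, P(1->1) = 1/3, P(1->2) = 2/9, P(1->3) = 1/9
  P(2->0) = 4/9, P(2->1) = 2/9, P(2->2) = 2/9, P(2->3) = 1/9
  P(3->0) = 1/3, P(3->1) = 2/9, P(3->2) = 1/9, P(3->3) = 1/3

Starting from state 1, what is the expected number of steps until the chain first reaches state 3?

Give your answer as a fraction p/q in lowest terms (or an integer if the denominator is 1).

Answer: 864/125

Derivation:
Let h_i = expected steps to first reach 3 from state i.
Boundary: h_3 = 0.
First-step equations for the other states:
  h_0 = 1 + 1/9*h_0 + 1/9*h_1 + 5/9*h_2 + 2/9*h_3
  h_1 = 1 + 1/3*h_0 + 1/3*h_1 + 2/9*h_2 + 1/9*h_3
  h_2 = 1 + 4/9*h_0 + 2/9*h_1 + 2/9*h_2 + 1/9*h_3

Substituting h_3 = 0 and rearranging gives the linear system (I - Q) h = 1:
  [8/9, -1/9, -5/9] . (h_0, h_1, h_2) = 1
  [-1/3, 2/3, -2/9] . (h_0, h_1, h_2) = 1
  [-4/9, -2/9, 7/9] . (h_0, h_1, h_2) = 1

Solving yields:
  h_0 = 783/125
  h_1 = 864/125
  h_2 = 171/25

Starting state is 1, so the expected hitting time is h_1 = 864/125.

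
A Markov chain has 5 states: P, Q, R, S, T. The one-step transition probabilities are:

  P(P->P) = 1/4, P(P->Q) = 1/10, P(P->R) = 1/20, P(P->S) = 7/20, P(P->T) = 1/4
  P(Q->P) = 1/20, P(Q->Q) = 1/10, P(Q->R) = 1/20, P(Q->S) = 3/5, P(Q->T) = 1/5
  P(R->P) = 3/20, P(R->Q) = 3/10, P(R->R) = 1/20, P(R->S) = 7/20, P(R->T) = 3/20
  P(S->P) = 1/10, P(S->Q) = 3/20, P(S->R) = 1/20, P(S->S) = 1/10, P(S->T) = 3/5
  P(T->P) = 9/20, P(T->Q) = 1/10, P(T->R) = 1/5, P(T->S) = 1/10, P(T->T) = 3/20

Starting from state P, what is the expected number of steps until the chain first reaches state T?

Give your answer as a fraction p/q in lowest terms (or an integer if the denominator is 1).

Let h_i = expected steps to first reach T from state i.
Boundary: h_T = 0.
First-step equations for the other states:
  h_P = 1 + 1/4*h_P + 1/10*h_Q + 1/20*h_R + 7/20*h_S + 1/4*h_T
  h_Q = 1 + 1/20*h_P + 1/10*h_Q + 1/20*h_R + 3/5*h_S + 1/5*h_T
  h_R = 1 + 3/20*h_P + 3/10*h_Q + 1/20*h_R + 7/20*h_S + 3/20*h_T
  h_S = 1 + 1/10*h_P + 3/20*h_Q + 1/20*h_R + 1/10*h_S + 3/5*h_T

Substituting h_T = 0 and rearranging gives the linear system (I - Q) h = 1:
  [3/4, -1/10, -1/20, -7/20] . (h_P, h_Q, h_R, h_S) = 1
  [-1/20, 9/10, -1/20, -3/5] . (h_P, h_Q, h_R, h_S) = 1
  [-3/20, -3/10, 19/20, -7/20] . (h_P, h_Q, h_R, h_S) = 1
  [-1/10, -3/20, -1/20, 9/10] . (h_P, h_Q, h_R, h_S) = 1

Solving yields:
  h_P = 19800/6841
  h_Q = 19400/6841
  h_R = 21700/6841
  h_S = 14240/6841

Starting state is P, so the expected hitting time is h_P = 19800/6841.

Answer: 19800/6841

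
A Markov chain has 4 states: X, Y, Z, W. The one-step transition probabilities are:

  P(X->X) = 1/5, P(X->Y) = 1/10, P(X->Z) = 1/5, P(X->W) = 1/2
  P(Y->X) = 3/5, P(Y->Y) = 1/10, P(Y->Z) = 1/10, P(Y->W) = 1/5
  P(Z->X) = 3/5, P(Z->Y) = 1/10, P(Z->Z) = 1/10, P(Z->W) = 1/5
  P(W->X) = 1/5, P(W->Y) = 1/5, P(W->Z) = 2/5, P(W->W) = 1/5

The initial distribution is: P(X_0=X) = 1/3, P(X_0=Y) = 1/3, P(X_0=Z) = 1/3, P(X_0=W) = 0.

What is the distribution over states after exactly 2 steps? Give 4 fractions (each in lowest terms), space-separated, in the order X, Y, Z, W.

Propagating the distribution step by step (d_{t+1} = d_t * P):
d_0 = (X=1/3, Y=1/3, Z=1/3, W=0)
  d_1[X] = 1/3*1/5 + 1/3*3/5 + 1/3*3/5 + 0*1/5 = 7/15
  d_1[Y] = 1/3*1/10 + 1/3*1/10 + 1/3*1/10 + 0*1/5 = 1/10
  d_1[Z] = 1/3*1/5 + 1/3*1/10 + 1/3*1/10 + 0*2/5 = 2/15
  d_1[W] = 1/3*1/2 + 1/3*1/5 + 1/3*1/5 + 0*1/5 = 3/10
d_1 = (X=7/15, Y=1/10, Z=2/15, W=3/10)
  d_2[X] = 7/15*1/5 + 1/10*3/5 + 2/15*3/5 + 3/10*1/5 = 22/75
  d_2[Y] = 7/15*1/10 + 1/10*1/10 + 2/15*1/10 + 3/10*1/5 = 13/100
  d_2[Z] = 7/15*1/5 + 1/10*1/10 + 2/15*1/10 + 3/10*2/5 = 71/300
  d_2[W] = 7/15*1/2 + 1/10*1/5 + 2/15*1/5 + 3/10*1/5 = 17/50
d_2 = (X=22/75, Y=13/100, Z=71/300, W=17/50)

Answer: 22/75 13/100 71/300 17/50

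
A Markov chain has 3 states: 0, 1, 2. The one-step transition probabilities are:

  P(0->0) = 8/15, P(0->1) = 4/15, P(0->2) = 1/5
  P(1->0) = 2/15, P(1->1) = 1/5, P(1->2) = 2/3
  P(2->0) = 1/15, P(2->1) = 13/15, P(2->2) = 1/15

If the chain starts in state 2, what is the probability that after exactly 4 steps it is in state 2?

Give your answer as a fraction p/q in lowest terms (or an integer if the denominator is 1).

Computing P^4 by repeated multiplication:
P^1 =
  0: [8/15, 4/15, 1/5]
  1: [2/15, 1/5, 2/3]
  2: [1/15, 13/15, 1/15]
P^2 =
  0: [1/3, 83/225, 67/225]
  1: [32/225, 49/75, 46/225]
  2: [7/45, 56/225, 134/225]
P^3 =
  0: [833/3375, 284/675, 374/1125]
  1: [596/3375, 389/1125, 1612/3375]
  2: [526/3375, 82/135, 799/3375]
P^4 =
  0: [3542/16875, 22178/50625, 17821/50625]
  1: [8714/50625, 8947/16875, 3014/10125]
  2: [9107/50625, 18641/50625, 22877/50625]

(P^4)[2 -> 2] = 22877/50625

Answer: 22877/50625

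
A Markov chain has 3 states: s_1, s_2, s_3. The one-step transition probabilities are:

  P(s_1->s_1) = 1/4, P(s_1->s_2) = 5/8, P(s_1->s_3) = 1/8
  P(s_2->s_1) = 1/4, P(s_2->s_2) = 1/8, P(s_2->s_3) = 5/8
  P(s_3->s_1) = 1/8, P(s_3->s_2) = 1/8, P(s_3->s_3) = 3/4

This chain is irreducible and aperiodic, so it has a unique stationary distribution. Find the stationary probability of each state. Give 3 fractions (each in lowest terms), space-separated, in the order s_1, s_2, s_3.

The stationary distribution satisfies pi = pi * P, i.e.:
  pi_s_1 = 1/4*pi_s_1 + 1/4*pi_s_2 + 1/8*pi_s_3
  pi_s_2 = 5/8*pi_s_1 + 1/8*pi_s_2 + 1/8*pi_s_3
  pi_s_3 = 1/8*pi_s_1 + 5/8*pi_s_2 + 3/4*pi_s_3
with normalization: pi_s_1 + pi_s_2 + pi_s_3 = 1.

Using the first 2 balance equations plus normalization, the linear system A*pi = b is:
  [-3/4, 1/4, 1/8] . pi = 0
  [5/8, -7/8, 1/8] . pi = 0
  [1, 1, 1] . pi = 1

Solving yields:
  pi_s_1 = 9/52
  pi_s_2 = 11/52
  pi_s_3 = 8/13

Verification (pi * P):
  9/52*1/4 + 11/52*1/4 + 8/13*1/8 = 9/52 = pi_s_1  (ok)
  9/52*5/8 + 11/52*1/8 + 8/13*1/8 = 11/52 = pi_s_2  (ok)
  9/52*1/8 + 11/52*5/8 + 8/13*3/4 = 8/13 = pi_s_3  (ok)

Answer: 9/52 11/52 8/13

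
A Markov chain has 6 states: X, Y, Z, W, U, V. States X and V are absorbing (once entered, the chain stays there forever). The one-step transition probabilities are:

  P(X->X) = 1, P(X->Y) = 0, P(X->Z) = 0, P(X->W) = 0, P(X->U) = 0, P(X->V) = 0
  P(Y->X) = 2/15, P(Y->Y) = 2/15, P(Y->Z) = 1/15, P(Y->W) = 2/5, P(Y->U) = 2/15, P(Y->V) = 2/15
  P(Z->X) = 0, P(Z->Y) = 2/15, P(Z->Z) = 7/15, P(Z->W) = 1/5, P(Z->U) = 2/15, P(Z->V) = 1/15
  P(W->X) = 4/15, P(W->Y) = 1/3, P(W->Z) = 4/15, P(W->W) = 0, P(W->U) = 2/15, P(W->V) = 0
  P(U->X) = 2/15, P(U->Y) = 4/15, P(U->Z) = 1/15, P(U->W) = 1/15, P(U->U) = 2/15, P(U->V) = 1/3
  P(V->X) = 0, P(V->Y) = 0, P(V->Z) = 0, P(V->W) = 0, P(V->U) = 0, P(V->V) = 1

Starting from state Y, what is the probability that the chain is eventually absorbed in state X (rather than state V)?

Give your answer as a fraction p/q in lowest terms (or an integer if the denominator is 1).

Let a_i = P(absorbed in X | start in state i).
Boundary conditions: a_X = 1, a_V = 0.
For each transient state i, a_i = sum_j P(i->j) * a_j:
  a_Y = 2/15*a_X + 2/15*a_Y + 1/15*a_Z + 2/5*a_W + 2/15*a_U + 2/15*a_V
  a_Z = 0*a_X + 2/15*a_Y + 7/15*a_Z + 1/5*a_W + 2/15*a_U + 1/15*a_V
  a_W = 4/15*a_X + 1/3*a_Y + 4/15*a_Z + 0*a_W + 2/15*a_U + 0*a_V
  a_U = 2/15*a_X + 4/15*a_Y + 1/15*a_Z + 1/15*a_W + 2/15*a_U + 1/3*a_V

Substituting a_X = 1 and a_V = 0, rearrange to (I - Q) a = r where r[i] = P(i -> X):
  [13/15, -1/15, -2/5, -2/15] . (a_Y, a_Z, a_W, a_U) = 2/15
  [-2/15, 8/15, -1/5, -2/15] . (a_Y, a_Z, a_W, a_U) = 0
  [-1/3, -4/15, 1, -2/15] . (a_Y, a_Z, a_W, a_U) = 4/15
  [-4/15, -1/15, -1/15, 13/15] . (a_Y, a_Z, a_W, a_U) = 2/15

Solving yields:
  a_Y = 2060/3801
  a_Z = 598/1267
  a_W = 2384/3801
  a_U = 220/543

Starting state is Y, so the absorption probability is a_Y = 2060/3801.

Answer: 2060/3801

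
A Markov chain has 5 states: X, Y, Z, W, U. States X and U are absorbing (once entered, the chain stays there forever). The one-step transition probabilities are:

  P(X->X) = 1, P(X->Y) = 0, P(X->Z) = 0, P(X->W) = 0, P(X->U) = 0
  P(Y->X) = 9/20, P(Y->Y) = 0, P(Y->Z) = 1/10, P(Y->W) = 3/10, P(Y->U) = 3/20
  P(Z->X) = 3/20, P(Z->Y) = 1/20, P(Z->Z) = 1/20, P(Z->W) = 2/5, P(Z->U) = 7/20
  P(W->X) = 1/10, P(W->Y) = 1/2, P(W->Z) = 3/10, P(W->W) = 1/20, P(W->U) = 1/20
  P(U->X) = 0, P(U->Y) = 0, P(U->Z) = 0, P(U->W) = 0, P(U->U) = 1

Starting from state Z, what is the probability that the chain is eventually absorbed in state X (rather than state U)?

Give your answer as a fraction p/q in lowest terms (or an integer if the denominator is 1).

Answer: 2183/4886

Derivation:
Let a_i = P(absorbed in X | start in state i).
Boundary conditions: a_X = 1, a_U = 0.
For each transient state i, a_i = sum_j P(i->j) * a_j:
  a_Y = 9/20*a_X + 0*a_Y + 1/10*a_Z + 3/10*a_W + 3/20*a_U
  a_Z = 3/20*a_X + 1/20*a_Y + 1/20*a_Z + 2/5*a_W + 7/20*a_U
  a_W = 1/10*a_X + 1/2*a_Y + 3/10*a_Z + 1/20*a_W + 1/20*a_U

Substituting a_X = 1 and a_U = 0, rearrange to (I - Q) a = r where r[i] = P(i -> X):
  [1, -1/10, -3/10] . (a_Y, a_Z, a_W) = 9/20
  [-1/20, 19/20, -2/5] . (a_Y, a_Z, a_W) = 3/20
  [-1/2, -3/10, 19/20] . (a_Y, a_Z, a_W) = 1/10

Solving yields:
  a_Y = 3299/4886
  a_Z = 2183/4886
  a_W = 210/349

Starting state is Z, so the absorption probability is a_Z = 2183/4886.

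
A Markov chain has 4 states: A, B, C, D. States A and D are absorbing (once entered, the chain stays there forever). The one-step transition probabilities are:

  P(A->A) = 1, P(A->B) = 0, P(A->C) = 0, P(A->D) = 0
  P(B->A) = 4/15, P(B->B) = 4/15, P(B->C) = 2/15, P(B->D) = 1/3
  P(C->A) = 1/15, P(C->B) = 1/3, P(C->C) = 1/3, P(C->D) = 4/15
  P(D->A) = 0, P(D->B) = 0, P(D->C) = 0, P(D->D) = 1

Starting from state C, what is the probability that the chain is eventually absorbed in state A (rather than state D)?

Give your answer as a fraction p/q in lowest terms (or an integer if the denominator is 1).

Let a_i = P(absorbed in A | start in state i).
Boundary conditions: a_A = 1, a_D = 0.
For each transient state i, a_i = sum_j P(i->j) * a_j:
  a_B = 4/15*a_A + 4/15*a_B + 2/15*a_C + 1/3*a_D
  a_C = 1/15*a_A + 1/3*a_B + 1/3*a_C + 4/15*a_D

Substituting a_A = 1 and a_D = 0, rearrange to (I - Q) a = r where r[i] = P(i -> A):
  [11/15, -2/15] . (a_B, a_C) = 4/15
  [-1/3, 2/3] . (a_B, a_C) = 1/15

Solving yields:
  a_B = 21/50
  a_C = 31/100

Starting state is C, so the absorption probability is a_C = 31/100.

Answer: 31/100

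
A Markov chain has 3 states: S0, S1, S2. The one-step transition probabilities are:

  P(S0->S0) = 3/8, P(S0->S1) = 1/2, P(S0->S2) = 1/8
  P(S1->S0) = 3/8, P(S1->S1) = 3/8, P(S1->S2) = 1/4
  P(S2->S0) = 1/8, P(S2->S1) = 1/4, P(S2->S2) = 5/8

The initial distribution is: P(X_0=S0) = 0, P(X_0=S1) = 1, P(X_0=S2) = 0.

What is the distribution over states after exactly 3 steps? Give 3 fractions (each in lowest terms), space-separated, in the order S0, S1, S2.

Answer: 77/256 193/512 165/512

Derivation:
Propagating the distribution step by step (d_{t+1} = d_t * P):
d_0 = (S0=0, S1=1, S2=0)
  d_1[S0] = 0*3/8 + 1*3/8 + 0*1/8 = 3/8
  d_1[S1] = 0*1/2 + 1*3/8 + 0*1/4 = 3/8
  d_1[S2] = 0*1/8 + 1*1/4 + 0*5/8 = 1/4
d_1 = (S0=3/8, S1=3/8, S2=1/4)
  d_2[S0] = 3/8*3/8 + 3/8*3/8 + 1/4*1/8 = 5/16
  d_2[S1] = 3/8*1/2 + 3/8*3/8 + 1/4*1/4 = 25/64
  d_2[S2] = 3/8*1/8 + 3/8*1/4 + 1/4*5/8 = 19/64
d_2 = (S0=5/16, S1=25/64, S2=19/64)
  d_3[S0] = 5/16*3/8 + 25/64*3/8 + 19/64*1/8 = 77/256
  d_3[S1] = 5/16*1/2 + 25/64*3/8 + 19/64*1/4 = 193/512
  d_3[S2] = 5/16*1/8 + 25/64*1/4 + 19/64*5/8 = 165/512
d_3 = (S0=77/256, S1=193/512, S2=165/512)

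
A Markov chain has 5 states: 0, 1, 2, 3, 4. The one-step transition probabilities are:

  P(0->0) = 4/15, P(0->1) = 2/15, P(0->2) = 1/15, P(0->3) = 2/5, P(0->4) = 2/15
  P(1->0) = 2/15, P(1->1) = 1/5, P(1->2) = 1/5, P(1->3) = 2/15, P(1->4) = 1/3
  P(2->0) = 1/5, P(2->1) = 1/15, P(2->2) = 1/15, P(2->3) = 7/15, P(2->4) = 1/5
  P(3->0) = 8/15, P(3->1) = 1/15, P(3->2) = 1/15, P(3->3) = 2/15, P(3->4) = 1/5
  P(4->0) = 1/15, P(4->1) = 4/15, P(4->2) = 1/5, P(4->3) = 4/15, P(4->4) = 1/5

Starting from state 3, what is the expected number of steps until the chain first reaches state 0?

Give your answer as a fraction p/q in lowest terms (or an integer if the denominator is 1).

Let h_i = expected steps to first reach 0 from state i.
Boundary: h_0 = 0.
First-step equations for the other states:
  h_1 = 1 + 2/15*h_0 + 1/5*h_1 + 1/5*h_2 + 2/15*h_3 + 1/3*h_4
  h_2 = 1 + 1/5*h_0 + 1/15*h_1 + 1/15*h_2 + 7/15*h_3 + 1/5*h_4
  h_3 = 1 + 8/15*h_0 + 1/15*h_1 + 1/15*h_2 + 2/15*h_3 + 1/5*h_4
  h_4 = 1 + 1/15*h_0 + 4/15*h_1 + 1/5*h_2 + 4/15*h_3 + 1/5*h_4

Substituting h_0 = 0 and rearranging gives the linear system (I - Q) h = 1:
  [4/5, -1/5, -2/15, -1/3] . (h_1, h_2, h_3, h_4) = 1
  [-1/15, 14/15, -7/15, -1/5] . (h_1, h_2, h_3, h_4) = 1
  [-1/15, -1/15, 13/15, -1/5] . (h_1, h_2, h_3, h_4) = 1
  [-4/15, -1/5, -4/15, 4/5] . (h_1, h_2, h_3, h_4) = 1

Solving yields:
  h_1 = 13695/2924
  h_2 = 2835/731
  h_3 = 8505/2924
  h_4 = 6945/1462

Starting state is 3, so the expected hitting time is h_3 = 8505/2924.

Answer: 8505/2924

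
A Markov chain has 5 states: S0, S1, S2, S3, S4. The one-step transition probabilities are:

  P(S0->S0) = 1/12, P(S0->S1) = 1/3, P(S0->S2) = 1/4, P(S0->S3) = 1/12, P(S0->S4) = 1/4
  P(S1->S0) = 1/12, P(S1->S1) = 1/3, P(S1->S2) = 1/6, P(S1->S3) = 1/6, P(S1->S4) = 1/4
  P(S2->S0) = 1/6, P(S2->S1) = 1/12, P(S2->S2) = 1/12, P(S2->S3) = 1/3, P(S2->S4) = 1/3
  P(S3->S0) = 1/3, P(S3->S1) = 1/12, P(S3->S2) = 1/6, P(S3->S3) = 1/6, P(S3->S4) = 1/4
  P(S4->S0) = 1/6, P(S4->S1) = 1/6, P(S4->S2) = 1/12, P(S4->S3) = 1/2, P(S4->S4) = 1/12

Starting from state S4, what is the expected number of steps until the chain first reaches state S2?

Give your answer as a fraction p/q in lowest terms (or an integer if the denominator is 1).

Let h_i = expected steps to first reach S2 from state i.
Boundary: h_S2 = 0.
First-step equations for the other states:
  h_S0 = 1 + 1/12*h_S0 + 1/3*h_S1 + 1/4*h_S2 + 1/12*h_S3 + 1/4*h_S4
  h_S1 = 1 + 1/12*h_S0 + 1/3*h_S1 + 1/6*h_S2 + 1/6*h_S3 + 1/4*h_S4
  h_S3 = 1 + 1/3*h_S0 + 1/12*h_S1 + 1/6*h_S2 + 1/6*h_S3 + 1/4*h_S4
  h_S4 = 1 + 1/6*h_S0 + 1/6*h_S1 + 1/12*h_S2 + 1/2*h_S3 + 1/12*h_S4

Substituting h_S2 = 0 and rearranging gives the linear system (I - Q) h = 1:
  [11/12, -1/3, -1/12, -1/4] . (h_S0, h_S1, h_S3, h_S4) = 1
  [-1/12, 2/3, -1/6, -1/4] . (h_S0, h_S1, h_S3, h_S4) = 1
  [-1/3, -1/12, 5/6, -1/4] . (h_S0, h_S1, h_S3, h_S4) = 1
  [-1/6, -1/6, -1/2, 11/12] . (h_S0, h_S1, h_S3, h_S4) = 1

Solving yields:
  h_S0 = 7560/1333
  h_S1 = 8232/1333
  h_S3 = 8064/1333
  h_S4 = 8724/1333

Starting state is S4, so the expected hitting time is h_S4 = 8724/1333.

Answer: 8724/1333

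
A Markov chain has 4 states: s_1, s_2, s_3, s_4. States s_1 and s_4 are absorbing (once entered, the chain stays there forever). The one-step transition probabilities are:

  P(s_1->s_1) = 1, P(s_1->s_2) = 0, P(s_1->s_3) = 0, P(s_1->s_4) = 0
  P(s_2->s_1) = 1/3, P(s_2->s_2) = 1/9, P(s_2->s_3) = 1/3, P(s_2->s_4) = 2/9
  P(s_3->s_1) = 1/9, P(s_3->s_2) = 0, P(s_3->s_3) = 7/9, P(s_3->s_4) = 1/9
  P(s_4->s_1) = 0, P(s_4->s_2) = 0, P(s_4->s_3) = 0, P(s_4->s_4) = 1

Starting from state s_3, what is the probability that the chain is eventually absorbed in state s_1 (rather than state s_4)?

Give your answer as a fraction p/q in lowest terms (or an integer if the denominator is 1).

Answer: 1/2

Derivation:
Let a_i = P(absorbed in s_1 | start in state i).
Boundary conditions: a_s_1 = 1, a_s_4 = 0.
For each transient state i, a_i = sum_j P(i->j) * a_j:
  a_s_2 = 1/3*a_s_1 + 1/9*a_s_2 + 1/3*a_s_3 + 2/9*a_s_4
  a_s_3 = 1/9*a_s_1 + 0*a_s_2 + 7/9*a_s_3 + 1/9*a_s_4

Substituting a_s_1 = 1 and a_s_4 = 0, rearrange to (I - Q) a = r where r[i] = P(i -> s_1):
  [8/9, -1/3] . (a_s_2, a_s_3) = 1/3
  [0, 2/9] . (a_s_2, a_s_3) = 1/9

Solving yields:
  a_s_2 = 9/16
  a_s_3 = 1/2

Starting state is s_3, so the absorption probability is a_s_3 = 1/2.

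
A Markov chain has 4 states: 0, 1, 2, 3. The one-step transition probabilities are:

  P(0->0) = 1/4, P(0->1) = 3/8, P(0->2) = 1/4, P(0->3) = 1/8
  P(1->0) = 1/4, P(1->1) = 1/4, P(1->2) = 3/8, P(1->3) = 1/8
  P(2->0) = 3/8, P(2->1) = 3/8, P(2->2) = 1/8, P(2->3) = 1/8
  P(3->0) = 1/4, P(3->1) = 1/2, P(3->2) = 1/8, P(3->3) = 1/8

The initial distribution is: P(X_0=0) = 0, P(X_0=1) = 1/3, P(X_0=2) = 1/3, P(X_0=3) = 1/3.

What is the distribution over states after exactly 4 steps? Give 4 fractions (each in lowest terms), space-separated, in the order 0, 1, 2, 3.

Propagating the distribution step by step (d_{t+1} = d_t * P):
d_0 = (0=0, 1=1/3, 2=1/3, 3=1/3)
  d_1[0] = 0*1/4 + 1/3*1/4 + 1/3*3/8 + 1/3*1/4 = 7/24
  d_1[1] = 0*3/8 + 1/3*1/4 + 1/3*3/8 + 1/3*1/2 = 3/8
  d_1[2] = 0*1/4 + 1/3*3/8 + 1/3*1/8 + 1/3*1/8 = 5/24
  d_1[3] = 0*1/8 + 1/3*1/8 + 1/3*1/8 + 1/3*1/8 = 1/8
d_1 = (0=7/24, 1=3/8, 2=5/24, 3=1/8)
  d_2[0] = 7/24*1/4 + 3/8*1/4 + 5/24*3/8 + 1/8*1/4 = 53/192
  d_2[1] = 7/24*3/8 + 3/8*1/4 + 5/24*3/8 + 1/8*1/2 = 11/32
  d_2[2] = 7/24*1/4 + 3/8*3/8 + 5/24*1/8 + 1/8*1/8 = 49/192
  d_2[3] = 7/24*1/8 + 3/8*1/8 + 5/24*1/8 + 1/8*1/8 = 1/8
d_2 = (0=53/192, 1=11/32, 2=49/192, 3=1/8)
  d_3[0] = 53/192*1/4 + 11/32*1/4 + 49/192*3/8 + 1/8*1/4 = 433/1536
  d_3[1] = 53/192*3/8 + 11/32*1/4 + 49/192*3/8 + 1/8*1/2 = 89/256
  d_3[2] = 53/192*1/4 + 11/32*3/8 + 49/192*1/8 + 1/8*1/8 = 377/1536
  d_3[3] = 53/192*1/8 + 11/32*1/8 + 49/192*1/8 + 1/8*1/8 = 1/8
d_3 = (0=433/1536, 1=89/256, 2=377/1536, 3=1/8)
  d_4[0] = 433/1536*1/4 + 89/256*1/4 + 377/1536*3/8 + 1/8*1/4 = 3449/12288
  d_4[1] = 433/1536*3/8 + 89/256*1/4 + 377/1536*3/8 + 1/8*1/2 = 711/2048
  d_4[2] = 433/1536*1/4 + 89/256*3/8 + 377/1536*1/8 + 1/8*1/8 = 3037/12288
  d_4[3] = 433/1536*1/8 + 89/256*1/8 + 377/1536*1/8 + 1/8*1/8 = 1/8
d_4 = (0=3449/12288, 1=711/2048, 2=3037/12288, 3=1/8)

Answer: 3449/12288 711/2048 3037/12288 1/8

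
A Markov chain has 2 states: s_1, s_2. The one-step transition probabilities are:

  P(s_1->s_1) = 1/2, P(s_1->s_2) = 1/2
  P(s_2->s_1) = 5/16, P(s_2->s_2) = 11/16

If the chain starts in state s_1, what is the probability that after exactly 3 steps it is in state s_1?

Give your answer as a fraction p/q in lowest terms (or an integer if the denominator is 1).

Answer: 199/512

Derivation:
Computing P^3 by repeated multiplication:
P^1 =
  s_1: [1/2, 1/2]
  s_2: [5/16, 11/16]
P^2 =
  s_1: [13/32, 19/32]
  s_2: [95/256, 161/256]
P^3 =
  s_1: [199/512, 313/512]
  s_2: [1565/4096, 2531/4096]

(P^3)[s_1 -> s_1] = 199/512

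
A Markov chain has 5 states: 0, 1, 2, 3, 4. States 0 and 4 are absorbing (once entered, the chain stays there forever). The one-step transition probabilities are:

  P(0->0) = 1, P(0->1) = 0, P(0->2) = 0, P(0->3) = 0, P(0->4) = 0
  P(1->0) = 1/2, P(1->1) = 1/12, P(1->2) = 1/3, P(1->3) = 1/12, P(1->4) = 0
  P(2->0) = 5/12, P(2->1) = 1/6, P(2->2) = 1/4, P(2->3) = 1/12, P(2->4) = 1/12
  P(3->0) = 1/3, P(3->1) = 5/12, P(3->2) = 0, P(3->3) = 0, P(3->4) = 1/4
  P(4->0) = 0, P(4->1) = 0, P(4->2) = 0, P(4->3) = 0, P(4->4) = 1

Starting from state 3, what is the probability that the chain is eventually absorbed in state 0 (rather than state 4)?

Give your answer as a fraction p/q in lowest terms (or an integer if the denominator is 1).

Let a_i = P(absorbed in 0 | start in state i).
Boundary conditions: a_0 = 1, a_4 = 0.
For each transient state i, a_i = sum_j P(i->j) * a_j:
  a_1 = 1/2*a_0 + 1/12*a_1 + 1/3*a_2 + 1/12*a_3 + 0*a_4
  a_2 = 5/12*a_0 + 1/6*a_1 + 1/4*a_2 + 1/12*a_3 + 1/12*a_4
  a_3 = 1/3*a_0 + 5/12*a_1 + 0*a_2 + 0*a_3 + 1/4*a_4

Substituting a_0 = 1 and a_4 = 0, rearrange to (I - Q) a = r where r[i] = P(i -> 0):
  [11/12, -1/3, -1/12] . (a_1, a_2, a_3) = 1/2
  [-1/6, 3/4, -1/12] . (a_1, a_2, a_3) = 5/12
  [-5/12, 0, 1] . (a_1, a_2, a_3) = 1/3

Solving yields:
  a_1 = 940/1027
  a_2 = 861/1027
  a_3 = 734/1027

Starting state is 3, so the absorption probability is a_3 = 734/1027.

Answer: 734/1027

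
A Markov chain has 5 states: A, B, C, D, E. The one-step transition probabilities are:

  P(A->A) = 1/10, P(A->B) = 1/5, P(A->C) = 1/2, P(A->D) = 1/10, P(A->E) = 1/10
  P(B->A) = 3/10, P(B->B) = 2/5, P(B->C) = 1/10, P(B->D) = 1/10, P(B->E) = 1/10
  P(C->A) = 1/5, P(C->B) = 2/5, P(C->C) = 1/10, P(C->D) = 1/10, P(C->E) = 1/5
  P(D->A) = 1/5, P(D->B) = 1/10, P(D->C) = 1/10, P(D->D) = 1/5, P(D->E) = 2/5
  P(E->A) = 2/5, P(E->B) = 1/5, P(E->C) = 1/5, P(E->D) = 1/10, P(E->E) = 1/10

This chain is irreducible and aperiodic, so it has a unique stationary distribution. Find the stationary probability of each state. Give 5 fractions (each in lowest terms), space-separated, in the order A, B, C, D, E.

The stationary distribution satisfies pi = pi * P, i.e.:
  pi_A = 1/10*pi_A + 3/10*pi_B + 1/5*pi_C + 1/5*pi_D + 2/5*pi_E
  pi_B = 1/5*pi_A + 2/5*pi_B + 2/5*pi_C + 1/10*pi_D + 1/5*pi_E
  pi_C = 1/2*pi_A + 1/10*pi_B + 1/10*pi_C + 1/10*pi_D + 1/5*pi_E
  pi_D = 1/10*pi_A + 1/10*pi_B + 1/10*pi_C + 1/5*pi_D + 1/10*pi_E
  pi_E = 1/10*pi_A + 1/10*pi_B + 1/5*pi_C + 2/5*pi_D + 1/10*pi_E
with normalization: pi_A + pi_B + pi_C + pi_D + pi_E = 1.

Using the first 4 balance equations plus normalization, the linear system A*pi = b is:
  [-9/10, 3/10, 1/5, 1/5, 2/5] . pi = 0
  [1/5, -3/5, 2/5, 1/10, 1/5] . pi = 0
  [1/2, 1/10, -9/10, 1/10, 1/5] . pi = 0
  [1/10, 1/10, 1/10, -4/5, 1/10] . pi = 0
  [1, 1, 1, 1, 1] . pi = 1

Solving yields:
  pi_A = 17/72
  pi_B = 187/648
  pi_C = 17/81
  pi_D = 1/9
  pi_E = 25/162

Verification (pi * P):
  17/72*1/10 + 187/648*3/10 + 17/81*1/5 + 1/9*1/5 + 25/162*2/5 = 17/72 = pi_A  (ok)
  17/72*1/5 + 187/648*2/5 + 17/81*2/5 + 1/9*1/10 + 25/162*1/5 = 187/648 = pi_B  (ok)
  17/72*1/2 + 187/648*1/10 + 17/81*1/10 + 1/9*1/10 + 25/162*1/5 = 17/81 = pi_C  (ok)
  17/72*1/10 + 187/648*1/10 + 17/81*1/10 + 1/9*1/5 + 25/162*1/10 = 1/9 = pi_D  (ok)
  17/72*1/10 + 187/648*1/10 + 17/81*1/5 + 1/9*2/5 + 25/162*1/10 = 25/162 = pi_E  (ok)

Answer: 17/72 187/648 17/81 1/9 25/162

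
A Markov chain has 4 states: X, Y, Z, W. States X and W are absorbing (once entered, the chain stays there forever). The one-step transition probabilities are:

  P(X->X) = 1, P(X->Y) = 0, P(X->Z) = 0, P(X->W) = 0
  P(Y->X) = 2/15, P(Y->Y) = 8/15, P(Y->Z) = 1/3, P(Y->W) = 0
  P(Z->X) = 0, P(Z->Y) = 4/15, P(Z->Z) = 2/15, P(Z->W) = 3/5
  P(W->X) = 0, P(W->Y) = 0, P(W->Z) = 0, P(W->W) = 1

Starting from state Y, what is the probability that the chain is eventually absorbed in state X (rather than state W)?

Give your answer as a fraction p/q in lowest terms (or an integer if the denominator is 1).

Answer: 26/71

Derivation:
Let a_i = P(absorbed in X | start in state i).
Boundary conditions: a_X = 1, a_W = 0.
For each transient state i, a_i = sum_j P(i->j) * a_j:
  a_Y = 2/15*a_X + 8/15*a_Y + 1/3*a_Z + 0*a_W
  a_Z = 0*a_X + 4/15*a_Y + 2/15*a_Z + 3/5*a_W

Substituting a_X = 1 and a_W = 0, rearrange to (I - Q) a = r where r[i] = P(i -> X):
  [7/15, -1/3] . (a_Y, a_Z) = 2/15
  [-4/15, 13/15] . (a_Y, a_Z) = 0

Solving yields:
  a_Y = 26/71
  a_Z = 8/71

Starting state is Y, so the absorption probability is a_Y = 26/71.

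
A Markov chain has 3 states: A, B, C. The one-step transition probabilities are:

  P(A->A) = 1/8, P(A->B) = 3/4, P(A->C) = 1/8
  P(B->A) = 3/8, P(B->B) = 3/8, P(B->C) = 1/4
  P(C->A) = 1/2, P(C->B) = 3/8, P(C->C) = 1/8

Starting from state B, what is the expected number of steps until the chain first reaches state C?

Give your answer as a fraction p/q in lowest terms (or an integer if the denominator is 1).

Let h_i = expected steps to first reach C from state i.
Boundary: h_C = 0.
First-step equations for the other states:
  h_A = 1 + 1/8*h_A + 3/4*h_B + 1/8*h_C
  h_B = 1 + 3/8*h_A + 3/8*h_B + 1/4*h_C

Substituting h_C = 0 and rearranging gives the linear system (I - Q) h = 1:
  [7/8, -3/4] . (h_A, h_B) = 1
  [-3/8, 5/8] . (h_A, h_B) = 1

Solving yields:
  h_A = 88/17
  h_B = 80/17

Starting state is B, so the expected hitting time is h_B = 80/17.

Answer: 80/17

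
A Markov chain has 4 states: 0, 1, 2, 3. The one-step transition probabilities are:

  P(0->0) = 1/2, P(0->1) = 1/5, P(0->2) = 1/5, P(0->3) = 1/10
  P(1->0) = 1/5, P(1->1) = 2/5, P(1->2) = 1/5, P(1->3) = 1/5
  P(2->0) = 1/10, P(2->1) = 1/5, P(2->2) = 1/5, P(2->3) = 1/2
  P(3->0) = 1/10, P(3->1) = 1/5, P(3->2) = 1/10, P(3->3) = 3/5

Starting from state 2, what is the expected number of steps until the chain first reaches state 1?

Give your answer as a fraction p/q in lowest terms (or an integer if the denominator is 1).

Answer: 5

Derivation:
Let h_i = expected steps to first reach 1 from state i.
Boundary: h_1 = 0.
First-step equations for the other states:
  h_0 = 1 + 1/2*h_0 + 1/5*h_1 + 1/5*h_2 + 1/10*h_3
  h_2 = 1 + 1/10*h_0 + 1/5*h_1 + 1/5*h_2 + 1/2*h_3
  h_3 = 1 + 1/10*h_0 + 1/5*h_1 + 1/10*h_2 + 3/5*h_3

Substituting h_1 = 0 and rearranging gives the linear system (I - Q) h = 1:
  [1/2, -1/5, -1/10] . (h_0, h_2, h_3) = 1
  [-1/10, 4/5, -1/2] . (h_0, h_2, h_3) = 1
  [-1/10, -1/10, 2/5] . (h_0, h_2, h_3) = 1

Solving yields:
  h_0 = 5
  h_2 = 5
  h_3 = 5

Starting state is 2, so the expected hitting time is h_2 = 5.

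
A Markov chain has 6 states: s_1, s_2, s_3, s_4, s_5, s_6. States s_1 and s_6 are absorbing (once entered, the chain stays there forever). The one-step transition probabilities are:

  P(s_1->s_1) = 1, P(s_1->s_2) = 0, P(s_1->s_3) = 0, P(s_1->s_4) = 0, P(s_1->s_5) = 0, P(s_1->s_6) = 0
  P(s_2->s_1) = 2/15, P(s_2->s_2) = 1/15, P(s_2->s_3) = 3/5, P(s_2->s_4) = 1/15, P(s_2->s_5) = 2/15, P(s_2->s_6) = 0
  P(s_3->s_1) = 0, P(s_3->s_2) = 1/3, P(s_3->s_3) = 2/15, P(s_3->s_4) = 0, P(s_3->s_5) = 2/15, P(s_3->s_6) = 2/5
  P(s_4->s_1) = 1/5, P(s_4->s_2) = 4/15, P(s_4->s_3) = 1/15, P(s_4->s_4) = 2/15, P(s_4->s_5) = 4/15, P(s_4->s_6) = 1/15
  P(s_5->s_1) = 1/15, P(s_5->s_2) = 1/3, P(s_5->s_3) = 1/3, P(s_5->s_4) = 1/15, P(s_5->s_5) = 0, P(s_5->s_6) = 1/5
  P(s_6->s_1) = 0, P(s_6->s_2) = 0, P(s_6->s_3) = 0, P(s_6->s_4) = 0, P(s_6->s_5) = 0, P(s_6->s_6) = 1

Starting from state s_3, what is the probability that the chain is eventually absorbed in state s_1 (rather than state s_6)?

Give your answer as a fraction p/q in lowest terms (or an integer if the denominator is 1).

Let a_i = P(absorbed in s_1 | start in state i).
Boundary conditions: a_s_1 = 1, a_s_6 = 0.
For each transient state i, a_i = sum_j P(i->j) * a_j:
  a_s_2 = 2/15*a_s_1 + 1/15*a_s_2 + 3/5*a_s_3 + 1/15*a_s_4 + 2/15*a_s_5 + 0*a_s_6
  a_s_3 = 0*a_s_1 + 1/3*a_s_2 + 2/15*a_s_3 + 0*a_s_4 + 2/15*a_s_5 + 2/5*a_s_6
  a_s_4 = 1/5*a_s_1 + 4/15*a_s_2 + 1/15*a_s_3 + 2/15*a_s_4 + 4/15*a_s_5 + 1/15*a_s_6
  a_s_5 = 1/15*a_s_1 + 1/3*a_s_2 + 1/3*a_s_3 + 1/15*a_s_4 + 0*a_s_5 + 1/5*a_s_6

Substituting a_s_1 = 1 and a_s_6 = 0, rearrange to (I - Q) a = r where r[i] = P(i -> s_1):
  [14/15, -3/5, -1/15, -2/15] . (a_s_2, a_s_3, a_s_4, a_s_5) = 2/15
  [-1/3, 13/15, 0, -2/15] . (a_s_2, a_s_3, a_s_4, a_s_5) = 0
  [-4/15, -1/15, 13/15, -4/15] . (a_s_2, a_s_3, a_s_4, a_s_5) = 1/5
  [-1/3, -1/3, -1/15, 1] . (a_s_2, a_s_3, a_s_4, a_s_5) = 1/15

Solving yields:
  a_s_2 = 6015/19438
  a_s_3 = 3061/19438
  a_s_4 = 8067/19438
  a_s_5 = 4859/19438

Starting state is s_3, so the absorption probability is a_s_3 = 3061/19438.

Answer: 3061/19438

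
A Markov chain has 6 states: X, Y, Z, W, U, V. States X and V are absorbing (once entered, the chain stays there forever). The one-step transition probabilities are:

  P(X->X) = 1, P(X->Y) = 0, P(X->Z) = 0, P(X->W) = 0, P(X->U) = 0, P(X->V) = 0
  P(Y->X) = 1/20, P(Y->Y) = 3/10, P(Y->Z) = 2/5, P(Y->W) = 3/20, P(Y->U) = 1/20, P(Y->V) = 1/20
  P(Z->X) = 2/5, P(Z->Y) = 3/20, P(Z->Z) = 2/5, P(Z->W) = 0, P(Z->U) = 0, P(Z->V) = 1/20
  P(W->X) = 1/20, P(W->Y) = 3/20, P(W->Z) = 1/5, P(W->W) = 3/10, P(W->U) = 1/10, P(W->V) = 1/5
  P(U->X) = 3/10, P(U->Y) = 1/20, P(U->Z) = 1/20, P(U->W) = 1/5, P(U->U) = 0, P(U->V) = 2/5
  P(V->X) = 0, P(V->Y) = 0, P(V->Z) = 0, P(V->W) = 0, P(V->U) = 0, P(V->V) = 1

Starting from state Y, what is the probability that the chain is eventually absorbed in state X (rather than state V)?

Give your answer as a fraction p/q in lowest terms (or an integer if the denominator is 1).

Answer: 6272/8949

Derivation:
Let a_i = P(absorbed in X | start in state i).
Boundary conditions: a_X = 1, a_V = 0.
For each transient state i, a_i = sum_j P(i->j) * a_j:
  a_Y = 1/20*a_X + 3/10*a_Y + 2/5*a_Z + 3/20*a_W + 1/20*a_U + 1/20*a_V
  a_Z = 2/5*a_X + 3/20*a_Y + 2/5*a_Z + 0*a_W + 0*a_U + 1/20*a_V
  a_W = 1/20*a_X + 3/20*a_Y + 1/5*a_Z + 3/10*a_W + 1/10*a_U + 1/5*a_V
  a_U = 3/10*a_X + 1/20*a_Y + 1/20*a_Z + 1/5*a_W + 0*a_U + 2/5*a_V

Substituting a_X = 1 and a_V = 0, rearrange to (I - Q) a = r where r[i] = P(i -> X):
  [7/10, -2/5, -3/20, -1/20] . (a_Y, a_Z, a_W, a_U) = 1/20
  [-3/20, 3/5, 0, 0] . (a_Y, a_Z, a_W, a_U) = 2/5
  [-3/20, -1/5, 7/10, -1/10] . (a_Y, a_Z, a_W, a_U) = 1/20
  [-1/20, -1/20, -1/5, 1] . (a_Y, a_Z, a_W, a_U) = 3/10

Solving yields:
  a_Y = 6272/8949
  a_Z = 7534/8949
  a_W = 19015/35796
  a_U = 17303/35796

Starting state is Y, so the absorption probability is a_Y = 6272/8949.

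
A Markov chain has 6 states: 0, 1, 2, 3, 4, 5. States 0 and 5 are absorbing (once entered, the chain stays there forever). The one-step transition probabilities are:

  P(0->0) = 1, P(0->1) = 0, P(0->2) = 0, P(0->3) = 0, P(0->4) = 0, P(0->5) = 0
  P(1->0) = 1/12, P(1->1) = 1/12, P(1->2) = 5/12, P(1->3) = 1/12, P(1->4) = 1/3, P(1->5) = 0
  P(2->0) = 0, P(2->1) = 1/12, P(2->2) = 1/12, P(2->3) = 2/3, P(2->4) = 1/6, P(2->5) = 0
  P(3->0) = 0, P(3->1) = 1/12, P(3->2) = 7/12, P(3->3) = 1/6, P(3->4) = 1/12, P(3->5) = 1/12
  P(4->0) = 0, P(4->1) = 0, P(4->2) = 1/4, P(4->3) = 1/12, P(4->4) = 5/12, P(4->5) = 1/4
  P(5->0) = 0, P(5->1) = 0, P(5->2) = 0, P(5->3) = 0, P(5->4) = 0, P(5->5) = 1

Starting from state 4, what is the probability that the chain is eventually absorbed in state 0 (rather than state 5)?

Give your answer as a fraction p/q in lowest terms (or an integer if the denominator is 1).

Let a_i = P(absorbed in 0 | start in state i).
Boundary conditions: a_0 = 1, a_5 = 0.
For each transient state i, a_i = sum_j P(i->j) * a_j:
  a_1 = 1/12*a_0 + 1/12*a_1 + 5/12*a_2 + 1/12*a_3 + 1/3*a_4 + 0*a_5
  a_2 = 0*a_0 + 1/12*a_1 + 1/12*a_2 + 2/3*a_3 + 1/6*a_4 + 0*a_5
  a_3 = 0*a_0 + 1/12*a_1 + 7/12*a_2 + 1/6*a_3 + 1/12*a_4 + 1/12*a_5
  a_4 = 0*a_0 + 0*a_1 + 1/4*a_2 + 1/12*a_3 + 5/12*a_4 + 1/4*a_5

Substituting a_0 = 1 and a_5 = 0, rearrange to (I - Q) a = r where r[i] = P(i -> 0):
  [11/12, -5/12, -1/12, -1/3] . (a_1, a_2, a_3, a_4) = 1/12
  [-1/12, 11/12, -2/3, -1/6] . (a_1, a_2, a_3, a_4) = 0
  [-1/12, -7/12, 5/6, -1/12] . (a_1, a_2, a_3, a_4) = 0
  [0, -1/4, -1/12, 7/12] . (a_1, a_2, a_3, a_4) = 0

Solving yields:
  a_1 = 269/1913
  a_2 = 127/1913
  a_3 = 123/1913
  a_4 = 72/1913

Starting state is 4, so the absorption probability is a_4 = 72/1913.

Answer: 72/1913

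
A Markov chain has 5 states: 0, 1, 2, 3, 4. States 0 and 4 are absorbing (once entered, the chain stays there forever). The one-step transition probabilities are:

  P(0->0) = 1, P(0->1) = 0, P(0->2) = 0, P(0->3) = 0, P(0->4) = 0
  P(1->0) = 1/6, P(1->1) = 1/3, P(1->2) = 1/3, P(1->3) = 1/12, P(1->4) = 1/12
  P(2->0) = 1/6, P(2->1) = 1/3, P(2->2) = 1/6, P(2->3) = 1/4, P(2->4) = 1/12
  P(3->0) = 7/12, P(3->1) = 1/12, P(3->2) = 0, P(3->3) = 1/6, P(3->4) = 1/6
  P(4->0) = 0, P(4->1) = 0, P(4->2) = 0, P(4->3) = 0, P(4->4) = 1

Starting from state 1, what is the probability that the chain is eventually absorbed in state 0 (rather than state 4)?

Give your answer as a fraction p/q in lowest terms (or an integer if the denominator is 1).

Answer: 217/309

Derivation:
Let a_i = P(absorbed in 0 | start in state i).
Boundary conditions: a_0 = 1, a_4 = 0.
For each transient state i, a_i = sum_j P(i->j) * a_j:
  a_1 = 1/6*a_0 + 1/3*a_1 + 1/3*a_2 + 1/12*a_3 + 1/12*a_4
  a_2 = 1/6*a_0 + 1/3*a_1 + 1/6*a_2 + 1/4*a_3 + 1/12*a_4
  a_3 = 7/12*a_0 + 1/12*a_1 + 0*a_2 + 1/6*a_3 + 1/6*a_4

Substituting a_0 = 1 and a_4 = 0, rearrange to (I - Q) a = r where r[i] = P(i -> 0):
  [2/3, -1/3, -1/12] . (a_1, a_2, a_3) = 1/6
  [-1/3, 5/6, -1/4] . (a_1, a_2, a_3) = 1/6
  [-1/12, 0, 5/6] . (a_1, a_2, a_3) = 7/12

Solving yields:
  a_1 = 217/309
  a_2 = 220/309
  a_3 = 238/309

Starting state is 1, so the absorption probability is a_1 = 217/309.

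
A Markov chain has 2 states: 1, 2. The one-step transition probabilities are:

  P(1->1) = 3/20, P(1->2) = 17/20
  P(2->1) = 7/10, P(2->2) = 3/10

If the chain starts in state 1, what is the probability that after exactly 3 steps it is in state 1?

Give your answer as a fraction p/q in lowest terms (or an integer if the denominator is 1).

Computing P^3 by repeated multiplication:
P^1 =
  1: [3/20, 17/20]
  2: [7/10, 3/10]
P^2 =
  1: [247/400, 153/400]
  2: [63/200, 137/200]
P^3 =
  1: [2883/8000, 5117/8000]
  2: [2107/4000, 1893/4000]

(P^3)[1 -> 1] = 2883/8000

Answer: 2883/8000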